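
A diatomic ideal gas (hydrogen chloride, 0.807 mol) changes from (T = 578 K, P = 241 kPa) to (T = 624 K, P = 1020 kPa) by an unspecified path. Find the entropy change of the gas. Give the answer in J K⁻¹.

ΔS = -7.88 J/K

ΔS = nC_p ln(T₂/T₁) − nR ln(P₂/P₁), with C_p = 7R/2 = 29.1 J mol⁻¹ K⁻¹ for a diatomic ideal gas.
ΔS = 0.807 × [29.1 × ln(624/578) − 8.314 × ln(1020/241)] = -7.88 J/K.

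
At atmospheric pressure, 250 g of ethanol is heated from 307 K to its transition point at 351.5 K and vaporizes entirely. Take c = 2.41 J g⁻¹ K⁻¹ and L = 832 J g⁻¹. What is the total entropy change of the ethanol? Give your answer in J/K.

ΔS = 673 J/K

Warming step: ΔS₁ = m c ln(T_tr/T_i) = 250 × 2.41 × ln(351.5/307) = 81.56 J/K.
Phase change: ΔS₂ = +mL/T_tr = 250 × 832 / 351.5 = 591.7 J/K.
ΔS_total = (81.56) + (591.7) = 673 J/K.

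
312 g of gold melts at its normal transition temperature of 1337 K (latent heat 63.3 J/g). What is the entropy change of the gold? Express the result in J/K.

ΔS = 14.8 J/K

Heat absorbed by the substance: Q = mL = 312 × 63.3 = 19749.6 J.
At constant T, ΔS = Q_rev/T = 19749.6 / 1337 = 14.8 J/K.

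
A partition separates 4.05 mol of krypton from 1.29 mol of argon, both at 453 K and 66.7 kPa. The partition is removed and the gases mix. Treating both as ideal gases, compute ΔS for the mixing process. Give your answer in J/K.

ΔS_mix = 24.5 J/K

Mole fractions: x_A = 4.05/5.34 = 0.758, x_B = 0.242.
ΔS_mix = −R(n_A ln x_A + n_B ln x_B) = −8.314 × (4.05 ln 0.758 + 1.29 ln 0.242) = 24.5 J/K.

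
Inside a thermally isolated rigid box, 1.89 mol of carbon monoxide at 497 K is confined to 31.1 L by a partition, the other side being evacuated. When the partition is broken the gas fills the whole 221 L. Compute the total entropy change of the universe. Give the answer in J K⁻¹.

No heat is exchanged and no work is done, so the ideal-gas temperature stays constant.
Entropy is a state function; using a reversible isothermal path, ΔS_gas = nR ln(V₂/V₁) = 1.89 × 8.314 × ln(221/31.1) = 30.8 J/K.
The insulated surroundings exchange no heat, so ΔS_surr = 0 and ΔS_universe = ΔS_gas.

ΔS_universe = 30.8 J/K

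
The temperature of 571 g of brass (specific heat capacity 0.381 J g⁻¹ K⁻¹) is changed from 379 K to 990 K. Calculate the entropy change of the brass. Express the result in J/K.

ΔS = ∫dQ_rev/T = m c ln(T₂/T₁) = 571 × 0.381 × ln(990/379) = 209 J/K.

ΔS = 209 J/K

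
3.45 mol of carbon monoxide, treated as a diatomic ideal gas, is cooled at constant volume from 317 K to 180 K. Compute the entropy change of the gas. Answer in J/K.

ΔS = -40.6 J/K

At constant volume, ΔS = nC_V ln(T₂/T₁) with C_V = 5R/2 = 20.79 J mol⁻¹ K⁻¹.
ΔS = 3.45 × 20.79 × ln(180/317) = -40.6 J/K.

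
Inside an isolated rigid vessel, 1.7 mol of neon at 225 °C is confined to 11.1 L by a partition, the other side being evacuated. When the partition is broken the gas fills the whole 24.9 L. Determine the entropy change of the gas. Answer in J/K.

For an ideal gas in free expansion Q = 0 and W = 0, so T is unchanged.
Entropy is a state function; using a reversible isothermal path, ΔS_gas = nR ln(V₂/V₁) = 1.7 × 8.314 × ln(24.9/11.1) = 11.4 J/K.

ΔS_gas = 11.4 J/K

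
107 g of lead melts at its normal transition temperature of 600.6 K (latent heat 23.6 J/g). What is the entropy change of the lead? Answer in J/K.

Heat absorbed by the substance: Q = mL = 107 × 23.6 = 2525.2 J.
At constant T, ΔS = Q_rev/T = 2525.2 / 600.6 = 4.2 J/K.

ΔS = 4.2 J/K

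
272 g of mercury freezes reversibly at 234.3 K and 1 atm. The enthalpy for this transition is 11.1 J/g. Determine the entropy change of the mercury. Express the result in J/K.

Heat released by the substance: Q = −mL = −272 × 11.1 = −3019.2 J.
At constant T, ΔS = Q_rev/T = −3019.2 / 234.3 = -12.9 J/K.

ΔS = -12.9 J/K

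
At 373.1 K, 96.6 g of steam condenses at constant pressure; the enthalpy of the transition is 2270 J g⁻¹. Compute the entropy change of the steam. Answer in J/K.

Heat released by the substance: Q = −mL = −96.6 × 2270 = −219282 J.
At constant T, ΔS = Q_rev/T = −219282 / 373.1 = -588 J/K.

ΔS = -588 J/K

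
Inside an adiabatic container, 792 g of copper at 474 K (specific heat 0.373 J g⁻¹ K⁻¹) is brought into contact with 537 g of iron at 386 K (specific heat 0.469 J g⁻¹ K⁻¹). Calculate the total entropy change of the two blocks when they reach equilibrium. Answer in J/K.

Energy balance: T_f = (m₁c₁T₁ + m₂c₂T₂)/(m₁c₁ + m₂c₂) = 433.5 K.
ΔS₁ = m₁c₁ ln(T_f/T₁) = 295.416 × ln(433.5/474) = -26.38 J/K.
ΔS₂ = m₂c₂ ln(T_f/T₂) = 251.853 × ln(433.5/386) = 29.23 J/K.
ΔS_total = -26.38 + 29.23 = 2.85 J/K.

ΔS_total = 2.85 J/K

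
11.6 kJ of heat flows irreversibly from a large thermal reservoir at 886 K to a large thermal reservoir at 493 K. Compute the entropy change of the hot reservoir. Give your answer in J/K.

ΔS_hot = -13.1 J/K

The hot reservoir loses heat Q, so ΔS_hot = −Q/T_H = −11600/886 = -13.1 J/K.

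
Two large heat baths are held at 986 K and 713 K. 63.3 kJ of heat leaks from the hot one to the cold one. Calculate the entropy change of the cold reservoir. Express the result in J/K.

ΔS_cold = 88.8 J/K

The cold reservoir gains heat Q, so ΔS_cold = +Q/T_C = 63300/713 = 88.8 J/K.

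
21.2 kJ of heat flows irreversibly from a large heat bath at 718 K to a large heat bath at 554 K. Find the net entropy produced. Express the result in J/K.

ΔS_hot = −Q/T_H = −21200/718 = -29.53 J/K and ΔS_cold = +Q/T_C = 21200/554 = 38.27 J/K.
ΔS_total = -29.53 + 38.27 = 8.74 J/K, positive as the second law requires.

ΔS_total = 8.74 J/K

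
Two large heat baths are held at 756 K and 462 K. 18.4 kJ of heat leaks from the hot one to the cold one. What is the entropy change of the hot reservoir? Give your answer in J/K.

ΔS_hot = -24.3 J/K

The hot reservoir loses heat Q, so ΔS_hot = −Q/T_H = −18400/756 = -24.3 J/K.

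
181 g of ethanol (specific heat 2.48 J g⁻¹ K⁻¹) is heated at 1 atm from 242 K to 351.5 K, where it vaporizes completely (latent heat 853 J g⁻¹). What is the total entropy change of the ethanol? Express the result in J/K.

ΔS = 607 J/K

Warming step: ΔS₁ = m c ln(T_tr/T_i) = 181 × 2.48 × ln(351.5/242) = 167.6 J/K.
Phase change: ΔS₂ = +mL/T_tr = 181 × 853 / 351.5 = 439.2 J/K.
ΔS_total = (167.6) + (439.2) = 607 J/K.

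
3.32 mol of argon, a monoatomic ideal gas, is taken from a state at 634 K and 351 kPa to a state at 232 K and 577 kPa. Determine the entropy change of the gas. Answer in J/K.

ΔS = -83.1 J/K

ΔS = nC_p ln(T₂/T₁) − nR ln(P₂/P₁), with C_p = 5R/2 = 20.79 J mol⁻¹ K⁻¹ for a monoatomic ideal gas.
ΔS = 3.32 × [20.79 × ln(232/634) − 8.314 × ln(577/351)] = -83.1 J/K.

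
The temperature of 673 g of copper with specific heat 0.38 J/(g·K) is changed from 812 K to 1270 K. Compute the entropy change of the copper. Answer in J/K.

ΔS = ∫dQ_rev/T = m c ln(T₂/T₁) = 673 × 0.38 × ln(1270/812) = 114 J/K.

ΔS = 114 J/K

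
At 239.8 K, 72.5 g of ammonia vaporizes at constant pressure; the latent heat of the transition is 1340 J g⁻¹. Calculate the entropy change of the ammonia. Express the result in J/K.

ΔS = 405 J/K

Heat absorbed by the substance: Q = mL = 72.5 × 1340 = 97150 J.
At constant T, ΔS = Q_rev/T = 97150 / 239.8 = 405 J/K.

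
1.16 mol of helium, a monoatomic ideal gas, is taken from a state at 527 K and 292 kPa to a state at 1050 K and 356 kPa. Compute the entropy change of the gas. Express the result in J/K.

ΔS = nC_p ln(T₂/T₁) − nR ln(P₂/P₁), with C_p = 5R/2 = 20.79 J mol⁻¹ K⁻¹ for a monoatomic ideal gas.
ΔS = 1.16 × [20.79 × ln(1050/527) − 8.314 × ln(356/292)] = 14.7 J/K.

ΔS = 14.7 J/K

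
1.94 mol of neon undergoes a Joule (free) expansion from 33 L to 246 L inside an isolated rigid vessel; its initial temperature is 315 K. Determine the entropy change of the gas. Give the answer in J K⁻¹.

ΔS_gas = 32.4 J/K

No heat is exchanged and no work is done, so the ideal-gas temperature stays constant.
Entropy is a state function; using a reversible isothermal path, ΔS_gas = nR ln(V₂/V₁) = 1.94 × 8.314 × ln(246/33) = 32.4 J/K.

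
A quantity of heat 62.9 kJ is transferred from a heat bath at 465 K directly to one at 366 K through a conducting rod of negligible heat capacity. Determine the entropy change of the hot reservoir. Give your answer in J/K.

The hot reservoir loses heat Q, so ΔS_hot = −Q/T_H = −62900/465 = -135 J/K.

ΔS_hot = -135 J/K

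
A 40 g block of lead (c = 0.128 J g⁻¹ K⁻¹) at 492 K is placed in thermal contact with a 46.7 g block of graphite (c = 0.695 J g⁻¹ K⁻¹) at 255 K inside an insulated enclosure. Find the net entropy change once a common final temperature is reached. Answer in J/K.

ΔS_total = 1.12 J/K

Energy balance: T_f = (m₁c₁T₁ + m₂c₂T₂)/(m₁c₁ + m₂c₂) = 287.29 K.
ΔS₁ = m₁c₁ ln(T_f/T₁) = 5.12 × ln(287.29/492) = -2.754 J/K.
ΔS₂ = m₂c₂ ln(T_f/T₂) = 32.4565 × ln(287.29/255) = 3.87 J/K.
ΔS_total = -2.754 + 3.87 = 1.12 J/K.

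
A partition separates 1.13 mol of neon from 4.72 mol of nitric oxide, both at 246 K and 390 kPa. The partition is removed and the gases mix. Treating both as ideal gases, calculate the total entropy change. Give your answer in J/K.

Mole fractions: x_A = 1.13/5.85 = 0.193, x_B = 0.807.
ΔS_mix = −R(n_A ln x_A + n_B ln x_B) = −8.314 × (1.13 ln 0.193 + 4.72 ln 0.807) = 23.9 J/K.

ΔS_mix = 23.9 J/K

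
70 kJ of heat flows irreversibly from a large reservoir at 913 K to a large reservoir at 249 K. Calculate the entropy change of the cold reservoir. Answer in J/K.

The cold reservoir gains heat Q, so ΔS_cold = +Q/T_C = 70000/249 = 281 J/K.

ΔS_cold = 281 J/K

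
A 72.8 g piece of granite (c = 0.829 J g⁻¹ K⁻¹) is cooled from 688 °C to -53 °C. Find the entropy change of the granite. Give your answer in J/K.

In kelvin: T₁ = 961.15 K, T₂ = 220.15 K. ΔS = ∫dQ_rev/T = m c ln(T₂/T₁) = 72.8 × 0.829 × ln(220.15/961.15) = -88.9 J/K.

ΔS = -88.9 J/K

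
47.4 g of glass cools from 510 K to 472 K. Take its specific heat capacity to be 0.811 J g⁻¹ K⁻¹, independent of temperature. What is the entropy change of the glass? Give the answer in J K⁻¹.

ΔS = -2.98 J/K

ΔS = ∫dQ_rev/T = m c ln(T₂/T₁) = 47.4 × 0.811 × ln(472/510) = -2.98 J/K.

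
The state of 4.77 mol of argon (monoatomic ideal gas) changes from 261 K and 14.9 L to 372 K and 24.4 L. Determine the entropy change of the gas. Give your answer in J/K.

ΔS = 40.6 J/K

Entropy is a state function: ΔS = nC_V ln(T₂/T₁) + nR ln(V₂/V₁), with C_V = 3R/2 = 12.47 J mol⁻¹ K⁻¹ for a monoatomic ideal gas.
ΔS = 4.77 × [12.47 × ln(372/261) + 8.314 × ln(24.4/14.9)] = 40.6 J/K.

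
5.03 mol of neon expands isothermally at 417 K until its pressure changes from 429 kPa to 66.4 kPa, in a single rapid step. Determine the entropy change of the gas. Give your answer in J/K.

ΔS_gas = 78 J/K

Entropy is a state function, so ΔS_gas depends only on the end states.
For an isothermal ideal gas ΔS_gas = nR ln(P₁/P₂) = 5.03 × 8.314 × ln(429/66.4) = 78 J/K.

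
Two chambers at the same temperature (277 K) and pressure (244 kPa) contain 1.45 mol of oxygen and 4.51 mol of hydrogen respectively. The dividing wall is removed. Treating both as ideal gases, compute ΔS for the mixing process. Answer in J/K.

Mole fractions: x_A = 1.45/5.96 = 0.243, x_B = 0.757.
ΔS_mix = −R(n_A ln x_A + n_B ln x_B) = −8.314 × (1.45 ln 0.243 + 4.51 ln 0.757) = 27.5 J/K.

ΔS_mix = 27.5 J/K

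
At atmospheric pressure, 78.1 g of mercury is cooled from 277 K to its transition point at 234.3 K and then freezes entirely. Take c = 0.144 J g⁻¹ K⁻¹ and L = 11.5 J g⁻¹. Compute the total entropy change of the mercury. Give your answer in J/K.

Cooling step: ΔS₁ = m c ln(T_tr/T_i) = 78.1 × 0.144 × ln(234.3/277) = -1.883 J/K.
Phase change: ΔS₂ = −mL/T_tr = −78.1 × 11.5 / 234.3 = -3.833 J/K.
ΔS_total = (-1.883) + (-3.833) = -5.72 J/K.

ΔS = -5.72 J/K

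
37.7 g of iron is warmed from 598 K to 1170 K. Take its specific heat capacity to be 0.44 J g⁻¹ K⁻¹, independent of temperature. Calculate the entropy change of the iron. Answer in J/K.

ΔS = 11.1 J/K

ΔS = ∫dQ_rev/T = m c ln(T₂/T₁) = 37.7 × 0.44 × ln(1170/598) = 11.1 J/K.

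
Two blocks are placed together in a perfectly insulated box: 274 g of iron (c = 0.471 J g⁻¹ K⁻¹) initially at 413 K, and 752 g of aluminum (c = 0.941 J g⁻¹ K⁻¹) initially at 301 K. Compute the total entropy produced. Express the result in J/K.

Energy balance: T_f = (m₁c₁T₁ + m₂c₂T₂)/(m₁c₁ + m₂c₂) = 318.28 K.
ΔS₁ = m₁c₁ ln(T_f/T₁) = 129.054 × ln(318.28/413) = -33.62 J/K.
ΔS₂ = m₂c₂ ln(T_f/T₂) = 707.632 × ln(318.28/301) = 39.49 J/K.
ΔS_total = -33.62 + 39.49 = 5.87 J/K.

ΔS_total = 5.87 J/K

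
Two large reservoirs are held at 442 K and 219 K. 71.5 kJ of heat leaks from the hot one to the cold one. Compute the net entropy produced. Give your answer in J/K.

ΔS_hot = −Q/T_H = −71500/442 = -161.8 J/K and ΔS_cold = +Q/T_C = 71500/219 = 326.5 J/K.
ΔS_total = -161.8 + 326.5 = 165 J/K, positive as the second law requires.

ΔS_total = 165 J/K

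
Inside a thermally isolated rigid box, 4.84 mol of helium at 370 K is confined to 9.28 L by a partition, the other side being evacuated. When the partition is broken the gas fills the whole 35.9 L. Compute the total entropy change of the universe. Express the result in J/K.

No heat is exchanged and no work is done, so the ideal-gas temperature stays constant.
Entropy is a state function; using a reversible isothermal path, ΔS_gas = nR ln(V₂/V₁) = 4.84 × 8.314 × ln(35.9/9.28) = 54.4 J/K.
The insulated surroundings exchange no heat, so ΔS_surr = 0 and ΔS_universe = ΔS_gas.

ΔS_universe = 54.4 J/K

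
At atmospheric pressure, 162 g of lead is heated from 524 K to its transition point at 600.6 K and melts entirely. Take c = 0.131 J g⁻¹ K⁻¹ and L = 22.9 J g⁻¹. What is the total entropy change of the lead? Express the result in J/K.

ΔS = 9.07 J/K

Warming step: ΔS₁ = m c ln(T_tr/T_i) = 162 × 0.131 × ln(600.6/524) = 2.895 J/K.
Phase change: ΔS₂ = +mL/T_tr = 162 × 22.9 / 600.6 = 6.177 J/K.
ΔS_total = (2.895) + (6.177) = 9.07 J/K.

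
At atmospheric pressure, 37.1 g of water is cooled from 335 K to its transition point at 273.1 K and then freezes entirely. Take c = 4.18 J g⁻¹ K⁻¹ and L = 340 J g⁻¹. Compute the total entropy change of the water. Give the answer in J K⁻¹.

ΔS = -77.9 J/K

Cooling step: ΔS₁ = m c ln(T_tr/T_i) = 37.1 × 4.18 × ln(273.1/335) = -31.68 J/K.
Phase change: ΔS₂ = −mL/T_tr = −37.1 × 340 / 273.1 = -46.19 J/K.
ΔS_total = (-31.68) + (-46.19) = -77.9 J/K.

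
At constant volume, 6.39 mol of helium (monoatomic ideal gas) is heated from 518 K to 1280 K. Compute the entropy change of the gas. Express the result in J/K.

At constant volume, ΔS = nC_V ln(T₂/T₁) with C_V = 3R/2 = 12.47 J mol⁻¹ K⁻¹.
ΔS = 6.39 × 12.47 × ln(1280/518) = 72.1 J/K.

ΔS = 72.1 J/K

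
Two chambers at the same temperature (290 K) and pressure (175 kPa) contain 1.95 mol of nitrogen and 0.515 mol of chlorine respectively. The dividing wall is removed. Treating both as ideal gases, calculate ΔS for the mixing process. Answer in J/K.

ΔS_mix = 10.5 J/K

Mole fractions: x_A = 1.95/2.46 = 0.791, x_B = 0.209.
ΔS_mix = −R(n_A ln x_A + n_B ln x_B) = −8.314 × (1.95 ln 0.791 + 0.515 ln 0.209) = 10.5 J/K.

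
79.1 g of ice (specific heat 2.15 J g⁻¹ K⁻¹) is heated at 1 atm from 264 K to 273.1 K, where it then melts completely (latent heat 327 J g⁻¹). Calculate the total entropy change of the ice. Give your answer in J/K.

ΔS = 100 J/K

Warming step: ΔS₁ = m c ln(T_tr/T_i) = 79.1 × 2.15 × ln(273.1/264) = 5.763 J/K.
Phase change: ΔS₂ = +mL/T_tr = 79.1 × 327 / 273.1 = 94.71 J/K.
ΔS_total = (5.763) + (94.71) = 100 J/K.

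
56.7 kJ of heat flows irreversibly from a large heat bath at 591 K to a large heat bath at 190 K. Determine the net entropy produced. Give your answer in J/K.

ΔS_total = 202 J/K

ΔS_hot = −Q/T_H = −56700/591 = -95.94 J/K and ΔS_cold = +Q/T_C = 56700/190 = 298.4 J/K.
ΔS_total = -95.94 + 298.4 = 202 J/K, positive as the second law requires.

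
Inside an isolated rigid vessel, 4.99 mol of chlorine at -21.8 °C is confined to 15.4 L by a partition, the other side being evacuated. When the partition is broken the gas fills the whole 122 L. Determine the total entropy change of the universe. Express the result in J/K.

ΔS_universe = 85.9 J/K

No heat is exchanged and no work is done, so the ideal-gas temperature stays constant.
Entropy is a state function; using a reversible isothermal path, ΔS_gas = nR ln(V₂/V₁) = 4.99 × 8.314 × ln(122/15.4) = 85.9 J/K.
The insulated surroundings exchange no heat, so ΔS_surr = 0 and ΔS_universe = ΔS_gas.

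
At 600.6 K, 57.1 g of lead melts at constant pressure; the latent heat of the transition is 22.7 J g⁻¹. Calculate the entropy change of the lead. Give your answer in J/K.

ΔS = 2.16 J/K

Heat absorbed by the substance: Q = mL = 57.1 × 22.7 = 1296.17 J.
At constant T, ΔS = Q_rev/T = 1296.17 / 600.6 = 2.16 J/K.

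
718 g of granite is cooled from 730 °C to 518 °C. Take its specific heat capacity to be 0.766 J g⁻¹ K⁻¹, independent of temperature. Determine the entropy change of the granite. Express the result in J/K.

ΔS = -131 J/K

In kelvin: T₁ = 1003.15 K, T₂ = 791.15 K. ΔS = ∫dQ_rev/T = m c ln(T₂/T₁) = 718 × 0.766 × ln(791.15/1003.15) = -131 J/K.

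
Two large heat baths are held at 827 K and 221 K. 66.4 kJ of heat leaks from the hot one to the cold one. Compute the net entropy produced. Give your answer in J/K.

ΔS_total = 220 J/K

ΔS_hot = −Q/T_H = −66400/827 = -80.29 J/K and ΔS_cold = +Q/T_C = 66400/221 = 300.5 J/K.
ΔS_total = -80.29 + 300.5 = 220 J/K, positive as the second law requires.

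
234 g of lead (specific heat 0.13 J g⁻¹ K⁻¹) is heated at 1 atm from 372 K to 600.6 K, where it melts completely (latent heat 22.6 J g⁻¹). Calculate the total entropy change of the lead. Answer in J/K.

ΔS = 23.4 J/K

Warming step: ΔS₁ = m c ln(T_tr/T_i) = 234 × 0.13 × ln(600.6/372) = 14.57 J/K.
Phase change: ΔS₂ = +mL/T_tr = 234 × 22.6 / 600.6 = 8.805 J/K.
ΔS_total = (14.57) + (8.805) = 23.4 J/K.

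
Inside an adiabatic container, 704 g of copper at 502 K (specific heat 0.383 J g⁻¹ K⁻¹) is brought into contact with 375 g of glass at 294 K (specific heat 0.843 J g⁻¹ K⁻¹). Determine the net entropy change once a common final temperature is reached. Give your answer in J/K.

ΔS_total = 20.9 J/K

Energy balance: T_f = (m₁c₁T₁ + m₂c₂T₂)/(m₁c₁ + m₂c₂) = 389.75 K.
ΔS₁ = m₁c₁ ln(T_f/T₁) = 269.632 × ln(389.75/502) = -68.25 J/K.
ΔS₂ = m₂c₂ ln(T_f/T₂) = 316.125 × ln(389.75/294) = 89.12 J/K.
ΔS_total = -68.25 + 89.12 = 20.9 J/K.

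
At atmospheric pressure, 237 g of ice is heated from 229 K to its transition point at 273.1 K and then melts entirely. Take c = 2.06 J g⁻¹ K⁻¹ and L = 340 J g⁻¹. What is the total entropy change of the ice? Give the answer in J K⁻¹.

ΔS = 381 J/K

Warming step: ΔS₁ = m c ln(T_tr/T_i) = 237 × 2.06 × ln(273.1/229) = 85.98 J/K.
Phase change: ΔS₂ = +mL/T_tr = 237 × 340 / 273.1 = 295.1 J/K.
ΔS_total = (85.98) + (295.1) = 381 J/K.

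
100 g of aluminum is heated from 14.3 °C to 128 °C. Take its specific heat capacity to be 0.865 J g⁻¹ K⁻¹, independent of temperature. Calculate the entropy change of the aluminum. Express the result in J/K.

ΔS = 28.8 J/K

In kelvin: T₁ = 287.45 K, T₂ = 401.15 K. ΔS = ∫dQ_rev/T = m c ln(T₂/T₁) = 100 × 0.865 × ln(401.15/287.45) = 28.8 J/K.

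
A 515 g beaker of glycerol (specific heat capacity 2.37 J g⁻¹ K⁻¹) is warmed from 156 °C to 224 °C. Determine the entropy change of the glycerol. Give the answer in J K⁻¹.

ΔS = 180 J/K

In kelvin: T₁ = 429.15 K, T₂ = 497.15 K. ΔS = ∫dQ_rev/T = m c ln(T₂/T₁) = 515 × 2.37 × ln(497.15/429.15) = 180 J/K.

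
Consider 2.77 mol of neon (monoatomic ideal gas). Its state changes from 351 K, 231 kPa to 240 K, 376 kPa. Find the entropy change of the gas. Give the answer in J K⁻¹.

ΔS = -33.1 J/K

ΔS = nC_p ln(T₂/T₁) − nR ln(P₂/P₁), with C_p = 5R/2 = 20.79 J mol⁻¹ K⁻¹ for a monoatomic ideal gas.
ΔS = 2.77 × [20.79 × ln(240/351) − 8.314 × ln(376/231)] = -33.1 J/K.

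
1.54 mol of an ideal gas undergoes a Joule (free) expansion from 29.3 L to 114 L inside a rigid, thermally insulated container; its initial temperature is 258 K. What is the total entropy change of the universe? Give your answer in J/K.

For an ideal gas in free expansion Q = 0 and W = 0, so T is unchanged.
Entropy is a state function; using a reversible isothermal path, ΔS_gas = nR ln(V₂/V₁) = 1.54 × 8.314 × ln(114/29.3) = 17.4 J/K.
The insulated surroundings exchange no heat, so ΔS_surr = 0 and ΔS_universe = ΔS_gas.

ΔS_universe = 17.4 J/K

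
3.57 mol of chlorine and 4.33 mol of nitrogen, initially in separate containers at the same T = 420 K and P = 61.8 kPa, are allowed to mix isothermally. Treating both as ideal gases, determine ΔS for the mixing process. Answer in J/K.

Mole fractions: x_A = 3.57/7.9 = 0.452, x_B = 0.548.
ΔS_mix = −R(n_A ln x_A + n_B ln x_B) = −8.314 × (3.57 ln 0.452 + 4.33 ln 0.548) = 45.2 J/K.

ΔS_mix = 45.2 J/K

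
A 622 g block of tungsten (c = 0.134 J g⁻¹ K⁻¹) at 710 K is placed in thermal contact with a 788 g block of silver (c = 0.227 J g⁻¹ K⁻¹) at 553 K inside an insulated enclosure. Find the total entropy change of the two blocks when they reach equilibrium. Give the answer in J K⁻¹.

Energy balance: T_f = (m₁c₁T₁ + m₂c₂T₂)/(m₁c₁ + m₂c₂) = 602.9 K.
ΔS₁ = m₁c₁ ln(T_f/T₁) = 83.348 × ln(602.9/710) = -13.628 J/K.
ΔS₂ = m₂c₂ ln(T_f/T₂) = 178.876 × ln(602.9/553) = 15.454 J/K.
ΔS_total = -13.628 + 15.454 = 1.83 J/K.

ΔS_total = 1.83 J/K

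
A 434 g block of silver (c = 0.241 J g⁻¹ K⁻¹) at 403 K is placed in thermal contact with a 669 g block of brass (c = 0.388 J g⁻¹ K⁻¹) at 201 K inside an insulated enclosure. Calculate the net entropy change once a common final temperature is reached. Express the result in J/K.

ΔS_total = 19.6 J/K

Energy balance: T_f = (m₁c₁T₁ + m₂c₂T₂)/(m₁c₁ + m₂c₂) = 259.02 K.
ΔS₁ = m₁c₁ ln(T_f/T₁) = 104.594 × ln(259.02/403) = -46.23 J/K.
ΔS₂ = m₂c₂ ln(T_f/T₂) = 259.572 × ln(259.02/201) = 65.83 J/K.
ΔS_total = -46.23 + 65.83 = 19.6 J/K.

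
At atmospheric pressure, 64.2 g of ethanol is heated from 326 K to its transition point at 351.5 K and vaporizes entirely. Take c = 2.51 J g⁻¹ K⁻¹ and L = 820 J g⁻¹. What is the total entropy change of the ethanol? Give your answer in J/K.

Warming step: ΔS₁ = m c ln(T_tr/T_i) = 64.2 × 2.51 × ln(351.5/326) = 12.14 J/K.
Phase change: ΔS₂ = +mL/T_tr = 64.2 × 820 / 351.5 = 149.8 J/K.
ΔS_total = (12.14) + (149.8) = 162 J/K.

ΔS = 162 J/K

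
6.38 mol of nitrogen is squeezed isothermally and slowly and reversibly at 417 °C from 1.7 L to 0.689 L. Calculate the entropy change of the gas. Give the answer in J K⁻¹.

ΔS_gas = -47.9 J/K

For an isothermal ideal gas ΔS_gas = nR ln(V₂/V₁) = 6.38 × 8.314 × ln(0.689/1.7) = -47.9 J/K.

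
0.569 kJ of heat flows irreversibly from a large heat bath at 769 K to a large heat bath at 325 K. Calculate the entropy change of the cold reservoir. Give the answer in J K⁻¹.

ΔS_cold = 1.75 J/K

The cold reservoir gains heat Q, so ΔS_cold = +Q/T_C = 569/325 = 1.75 J/K.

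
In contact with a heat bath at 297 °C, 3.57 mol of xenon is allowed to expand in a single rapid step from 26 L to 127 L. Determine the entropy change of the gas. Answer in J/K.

ΔS_gas = 47.1 J/K

Entropy is a state function, so ΔS_gas depends only on the end states.
For an isothermal ideal gas ΔS_gas = nR ln(V₂/V₁) = 3.57 × 8.314 × ln(127/26) = 47.1 J/K.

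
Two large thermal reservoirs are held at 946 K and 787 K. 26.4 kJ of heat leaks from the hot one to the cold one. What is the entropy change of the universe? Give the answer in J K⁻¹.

ΔS_hot = −Q/T_H = −26400/946 = -27.91 J/K and ΔS_cold = +Q/T_C = 26400/787 = 33.55 J/K.
ΔS_total = -27.91 + 33.55 = 5.64 J/K, positive as the second law requires.

ΔS_total = 5.64 J/K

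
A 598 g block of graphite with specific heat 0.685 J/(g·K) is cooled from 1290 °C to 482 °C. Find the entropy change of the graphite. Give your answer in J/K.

ΔS = -298 J/K

In kelvin: T₁ = 1563.15 K, T₂ = 755.15 K. ΔS = ∫dQ_rev/T = m c ln(T₂/T₁) = 598 × 0.685 × ln(755.15/1563.15) = -298 J/K.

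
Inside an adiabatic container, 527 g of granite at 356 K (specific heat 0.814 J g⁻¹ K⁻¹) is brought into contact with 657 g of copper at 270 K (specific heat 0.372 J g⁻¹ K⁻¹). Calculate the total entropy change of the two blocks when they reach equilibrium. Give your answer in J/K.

Energy balance: T_f = (m₁c₁T₁ + m₂c₂T₂)/(m₁c₁ + m₂c₂) = 324.79 K.
ΔS₁ = m₁c₁ ln(T_f/T₁) = 428.978 × ln(324.79/356) = -39.36 J/K.
ΔS₂ = m₂c₂ ln(T_f/T₂) = 244.404 × ln(324.79/270) = 45.15 J/K.
ΔS_total = -39.36 + 45.15 = 5.79 J/K.

ΔS_total = 5.79 J/K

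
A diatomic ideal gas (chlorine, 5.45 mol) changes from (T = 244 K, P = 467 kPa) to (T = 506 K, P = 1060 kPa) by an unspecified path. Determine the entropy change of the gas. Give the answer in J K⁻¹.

ΔS = nC_p ln(T₂/T₁) − nR ln(P₂/P₁), with C_p = 7R/2 = 29.1 J mol⁻¹ K⁻¹ for a diatomic ideal gas.
ΔS = 5.45 × [29.1 × ln(506/244) − 8.314 × ln(1060/467)] = 78.5 J/K.

ΔS = 78.5 J/K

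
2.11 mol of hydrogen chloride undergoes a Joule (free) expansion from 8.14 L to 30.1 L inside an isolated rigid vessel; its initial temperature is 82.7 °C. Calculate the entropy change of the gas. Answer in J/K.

No heat is exchanged and no work is done, so the ideal-gas temperature stays constant.
Entropy is a state function; using a reversible isothermal path, ΔS_gas = nR ln(V₂/V₁) = 2.11 × 8.314 × ln(30.1/8.14) = 22.9 J/K.

ΔS_gas = 22.9 J/K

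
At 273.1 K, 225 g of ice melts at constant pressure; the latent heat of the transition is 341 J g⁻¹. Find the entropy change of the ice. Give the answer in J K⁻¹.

ΔS = 281 J/K

Heat absorbed by the substance: Q = mL = 225 × 341 = 76725 J.
At constant T, ΔS = Q_rev/T = 76725 / 273.1 = 281 J/K.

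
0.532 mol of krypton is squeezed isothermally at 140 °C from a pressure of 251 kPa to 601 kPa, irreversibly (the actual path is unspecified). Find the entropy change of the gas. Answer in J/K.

ΔS_gas = -3.86 J/K

Entropy is a state function, so ΔS_gas depends only on the end states.
For an isothermal ideal gas ΔS_gas = nR ln(P₁/P₂) = 0.532 × 8.314 × ln(251/601) = -3.86 J/K.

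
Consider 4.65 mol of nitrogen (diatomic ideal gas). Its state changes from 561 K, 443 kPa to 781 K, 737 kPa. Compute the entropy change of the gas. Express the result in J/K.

ΔS = nC_p ln(T₂/T₁) − nR ln(P₂/P₁), with C_p = 7R/2 = 29.1 J mol⁻¹ K⁻¹ for a diatomic ideal gas.
ΔS = 4.65 × [29.1 × ln(781/561) − 8.314 × ln(737/443)] = 25.1 J/K.

ΔS = 25.1 J/K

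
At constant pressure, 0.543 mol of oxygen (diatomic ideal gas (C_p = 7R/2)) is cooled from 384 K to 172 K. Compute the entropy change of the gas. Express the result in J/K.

ΔS = -12.7 J/K

At constant pressure, ΔS = nC_p ln(T₂/T₁) with C_p = 7R/2 = 29.1 J mol⁻¹ K⁻¹.
ΔS = 0.543 × 29.1 × ln(172/384) = -12.7 J/K.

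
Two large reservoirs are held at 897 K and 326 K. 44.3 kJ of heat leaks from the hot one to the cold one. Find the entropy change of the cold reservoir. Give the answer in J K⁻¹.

The cold reservoir gains heat Q, so ΔS_cold = +Q/T_C = 44300/326 = 136 J/K.

ΔS_cold = 136 J/K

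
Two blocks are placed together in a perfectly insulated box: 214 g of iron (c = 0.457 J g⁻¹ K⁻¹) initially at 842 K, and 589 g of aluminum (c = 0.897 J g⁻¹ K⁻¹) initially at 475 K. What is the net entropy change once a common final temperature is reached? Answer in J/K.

Energy balance: T_f = (m₁c₁T₁ + m₂c₂T₂)/(m₁c₁ + m₂c₂) = 532.32 K.
ΔS₁ = m₁c₁ ln(T_f/T₁) = 97.798 × ln(532.32/842) = -44.84 J/K.
ΔS₂ = m₂c₂ ln(T_f/T₂) = 528.333 × ln(532.32/475) = 60.2 J/K.
ΔS_total = -44.84 + 60.2 = 15.4 J/K.

ΔS_total = 15.4 J/K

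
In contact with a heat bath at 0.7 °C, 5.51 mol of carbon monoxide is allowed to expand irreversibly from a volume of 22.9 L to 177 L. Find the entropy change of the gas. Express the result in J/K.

Entropy is a state function, so ΔS_gas depends only on the end states.
For an isothermal ideal gas ΔS_gas = nR ln(V₂/V₁) = 5.51 × 8.314 × ln(177/22.9) = 93.7 J/K.

ΔS_gas = 93.7 J/K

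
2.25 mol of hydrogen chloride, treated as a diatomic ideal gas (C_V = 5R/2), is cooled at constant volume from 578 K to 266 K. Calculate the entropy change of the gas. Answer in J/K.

At constant volume, ΔS = nC_V ln(T₂/T₁) with C_V = 5R/2 = 20.79 J mol⁻¹ K⁻¹.
ΔS = 2.25 × 20.79 × ln(266/578) = -36.3 J/K.

ΔS = -36.3 J/K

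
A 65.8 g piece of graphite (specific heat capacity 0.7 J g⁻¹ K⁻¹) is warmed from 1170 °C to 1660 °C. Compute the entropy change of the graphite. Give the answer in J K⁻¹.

In kelvin: T₁ = 1443.15 K, T₂ = 1933.15 K. ΔS = ∫dQ_rev/T = m c ln(T₂/T₁) = 65.8 × 0.7 × ln(1933.15/1443.15) = 13.5 J/K.

ΔS = 13.5 J/K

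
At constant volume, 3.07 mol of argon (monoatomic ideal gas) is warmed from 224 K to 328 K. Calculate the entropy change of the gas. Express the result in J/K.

At constant volume, ΔS = nC_V ln(T₂/T₁) with C_V = 3R/2 = 12.47 J mol⁻¹ K⁻¹.
ΔS = 3.07 × 12.47 × ln(328/224) = 14.6 J/K.

ΔS = 14.6 J/K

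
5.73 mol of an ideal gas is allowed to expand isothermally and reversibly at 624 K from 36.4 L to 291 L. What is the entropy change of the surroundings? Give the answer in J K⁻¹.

For an isothermal ideal gas ΔS_gas = nR ln(V₂/V₁) = 5.73 × 8.314 × ln(291/36.4) = 99 J/K.
The process is reversible, so ΔS_surr = −ΔS_gas = -99 J/K and ΔS_universe = 0.

ΔS_surr = -99 J/K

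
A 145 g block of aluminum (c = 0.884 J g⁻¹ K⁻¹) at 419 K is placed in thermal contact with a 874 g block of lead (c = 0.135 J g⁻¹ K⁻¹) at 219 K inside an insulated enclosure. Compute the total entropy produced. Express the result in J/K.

Energy balance: T_f = (m₁c₁T₁ + m₂c₂T₂)/(m₁c₁ + m₂c₂) = 323.14 K.
ΔS₁ = m₁c₁ ln(T_f/T₁) = 128.18 × ln(323.14/419) = -33.3 J/K.
ΔS₂ = m₂c₂ ln(T_f/T₂) = 117.99 × ln(323.14/219) = 45.9 J/K.
ΔS_total = -33.3 + 45.9 = 12.6 J/K.

ΔS_total = 12.6 J/K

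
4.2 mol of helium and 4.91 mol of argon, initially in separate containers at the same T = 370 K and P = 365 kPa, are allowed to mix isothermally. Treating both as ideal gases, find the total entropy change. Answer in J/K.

Mole fractions: x_A = 4.2/9.11 = 0.461, x_B = 0.539.
ΔS_mix = −R(n_A ln x_A + n_B ln x_B) = −8.314 × (4.2 ln 0.461 + 4.91 ln 0.539) = 52.3 J/K.

ΔS_mix = 52.3 J/K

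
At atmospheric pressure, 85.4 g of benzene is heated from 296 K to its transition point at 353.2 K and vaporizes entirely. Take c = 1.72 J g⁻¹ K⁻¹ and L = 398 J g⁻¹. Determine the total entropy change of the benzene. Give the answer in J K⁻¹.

ΔS = 122 J/K

Warming step: ΔS₁ = m c ln(T_tr/T_i) = 85.4 × 1.72 × ln(353.2/296) = 25.95 J/K.
Phase change: ΔS₂ = +mL/T_tr = 85.4 × 398 / 353.2 = 96.23 J/K.
ΔS_total = (25.95) + (96.23) = 122 J/K.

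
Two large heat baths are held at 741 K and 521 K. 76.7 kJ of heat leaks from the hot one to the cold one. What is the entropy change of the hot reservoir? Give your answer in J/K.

ΔS_hot = -104 J/K

The hot reservoir loses heat Q, so ΔS_hot = −Q/T_H = −76700/741 = -104 J/K.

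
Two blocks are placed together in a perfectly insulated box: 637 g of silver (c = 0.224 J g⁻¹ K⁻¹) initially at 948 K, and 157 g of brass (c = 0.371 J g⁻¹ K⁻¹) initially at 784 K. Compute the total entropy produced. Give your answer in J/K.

Energy balance: T_f = (m₁c₁T₁ + m₂c₂T₂)/(m₁c₁ + m₂c₂) = 900.46 K.
ΔS₁ = m₁c₁ ln(T_f/T₁) = 142.688 × ln(900.46/948) = -7.341 J/K.
ΔS₂ = m₂c₂ ln(T_f/T₂) = 58.247 × ln(900.46/784) = 8.067 J/K.
ΔS_total = -7.341 + 8.067 = 0.726 J/K.

ΔS_total = 0.726 J/K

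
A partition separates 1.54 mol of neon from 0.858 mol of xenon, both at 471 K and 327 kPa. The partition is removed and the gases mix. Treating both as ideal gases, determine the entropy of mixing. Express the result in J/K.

ΔS_mix = 13 J/K

Mole fractions: x_A = 1.54/2.4 = 0.642, x_B = 0.358.
ΔS_mix = −R(n_A ln x_A + n_B ln x_B) = −8.314 × (1.54 ln 0.642 + 0.858 ln 0.358) = 13 J/K.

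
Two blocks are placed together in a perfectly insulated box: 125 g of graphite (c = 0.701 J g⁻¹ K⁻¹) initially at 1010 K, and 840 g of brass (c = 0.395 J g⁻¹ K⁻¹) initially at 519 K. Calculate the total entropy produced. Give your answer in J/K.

Energy balance: T_f = (m₁c₁T₁ + m₂c₂T₂)/(m₁c₁ + m₂c₂) = 621.58 K.
ΔS₁ = m₁c₁ ln(T_f/T₁) = 87.625 × ln(621.58/1010) = -42.54 J/K.
ΔS₂ = m₂c₂ ln(T_f/T₂) = 331.8 × ln(621.58/519) = 59.84 J/K.
ΔS_total = -42.54 + 59.84 = 17.3 J/K.

ΔS_total = 17.3 J/K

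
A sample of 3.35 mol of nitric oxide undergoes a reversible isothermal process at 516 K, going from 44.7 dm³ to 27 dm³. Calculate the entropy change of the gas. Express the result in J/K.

ΔS_gas = -14 J/K

For an isothermal ideal gas ΔS_gas = nR ln(V₂/V₁) = 3.35 × 8.314 × ln(27/44.7) = -14 J/K.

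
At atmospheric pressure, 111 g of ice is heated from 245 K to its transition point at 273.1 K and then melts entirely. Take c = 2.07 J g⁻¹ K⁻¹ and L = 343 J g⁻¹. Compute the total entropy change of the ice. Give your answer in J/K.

Warming step: ΔS₁ = m c ln(T_tr/T_i) = 111 × 2.07 × ln(273.1/245) = 24.95 J/K.
Phase change: ΔS₂ = +mL/T_tr = 111 × 343 / 273.1 = 139.4 J/K.
ΔS_total = (24.95) + (139.4) = 164 J/K.

ΔS = 164 J/K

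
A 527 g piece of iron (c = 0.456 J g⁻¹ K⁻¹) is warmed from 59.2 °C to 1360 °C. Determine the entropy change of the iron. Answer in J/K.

In kelvin: T₁ = 332.35 K, T₂ = 1633.15 K. ΔS = ∫dQ_rev/T = m c ln(T₂/T₁) = 527 × 0.456 × ln(1633.15/332.35) = 383 J/K.

ΔS = 383 J/K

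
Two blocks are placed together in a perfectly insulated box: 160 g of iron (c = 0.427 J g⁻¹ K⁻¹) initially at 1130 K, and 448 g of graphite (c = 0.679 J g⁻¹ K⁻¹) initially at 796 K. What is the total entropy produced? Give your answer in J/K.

ΔS_total = 3.68 J/K

Energy balance: T_f = (m₁c₁T₁ + m₂c₂T₂)/(m₁c₁ + m₂c₂) = 857.26 K.
ΔS₁ = m₁c₁ ln(T_f/T₁) = 68.32 × ln(857.26/1130) = -18.87 J/K.
ΔS₂ = m₂c₂ ln(T_f/T₂) = 304.192 × ln(857.26/796) = 22.55 J/K.
ΔS_total = -18.87 + 22.55 = 3.68 J/K.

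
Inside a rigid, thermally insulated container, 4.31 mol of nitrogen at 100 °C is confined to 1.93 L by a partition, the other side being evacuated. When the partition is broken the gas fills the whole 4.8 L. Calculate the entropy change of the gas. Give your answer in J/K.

ΔS_gas = 32.6 J/K

No heat is exchanged and no work is done, so the ideal-gas temperature stays constant.
Entropy is a state function; using a reversible isothermal path, ΔS_gas = nR ln(V₂/V₁) = 4.31 × 8.314 × ln(4.8/1.93) = 32.6 J/K.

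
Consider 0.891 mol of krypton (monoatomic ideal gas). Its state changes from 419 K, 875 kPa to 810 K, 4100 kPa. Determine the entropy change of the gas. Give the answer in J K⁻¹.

ΔS = nC_p ln(T₂/T₁) − nR ln(P₂/P₁), with C_p = 5R/2 = 20.79 J mol⁻¹ K⁻¹ for a monoatomic ideal gas.
ΔS = 0.891 × [20.79 × ln(810/419) − 8.314 × ln(4100/875)] = 0.766 J/K.

ΔS = 0.766 J/K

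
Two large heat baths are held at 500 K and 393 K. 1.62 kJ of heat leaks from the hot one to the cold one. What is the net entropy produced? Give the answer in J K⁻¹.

ΔS_total = 0.882 J/K

ΔS_hot = −Q/T_H = −1620/500 = -3.24 J/K and ΔS_cold = +Q/T_C = 1620/393 = 4.122 J/K.
ΔS_total = -3.24 + 4.122 = 0.882 J/K, positive as the second law requires.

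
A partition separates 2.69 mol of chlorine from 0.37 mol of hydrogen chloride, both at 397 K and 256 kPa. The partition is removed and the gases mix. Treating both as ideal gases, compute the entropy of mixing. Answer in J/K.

Mole fractions: x_A = 2.69/3.06 = 0.879, x_B = 0.121.
ΔS_mix = −R(n_A ln x_A + n_B ln x_B) = −8.314 × (2.69 ln 0.879 + 0.37 ln 0.121) = 9.38 J/K.

ΔS_mix = 9.38 J/K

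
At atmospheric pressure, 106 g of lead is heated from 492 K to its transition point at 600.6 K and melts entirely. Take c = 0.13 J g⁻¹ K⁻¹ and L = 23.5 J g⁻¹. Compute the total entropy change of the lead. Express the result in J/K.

Warming step: ΔS₁ = m c ln(T_tr/T_i) = 106 × 0.13 × ln(600.6/492) = 2.748 J/K.
Phase change: ΔS₂ = +mL/T_tr = 106 × 23.5 / 600.6 = 4.148 J/K.
ΔS_total = (2.748) + (4.148) = 6.9 J/K.

ΔS = 6.9 J/K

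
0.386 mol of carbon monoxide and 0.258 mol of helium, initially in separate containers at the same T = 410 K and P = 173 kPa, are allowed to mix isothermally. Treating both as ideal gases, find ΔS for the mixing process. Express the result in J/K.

ΔS_mix = 3.6 J/K

Mole fractions: x_A = 0.386/0.644 = 0.599, x_B = 0.401.
ΔS_mix = −R(n_A ln x_A + n_B ln x_B) = −8.314 × (0.386 ln 0.599 + 0.258 ln 0.401) = 3.6 J/K.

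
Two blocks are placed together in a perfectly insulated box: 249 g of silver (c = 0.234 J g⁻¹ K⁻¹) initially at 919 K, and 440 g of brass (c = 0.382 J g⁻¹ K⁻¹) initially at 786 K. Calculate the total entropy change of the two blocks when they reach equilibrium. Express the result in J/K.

ΔS_total = 0.542 J/K

Energy balance: T_f = (m₁c₁T₁ + m₂c₂T₂)/(m₁c₁ + m₂c₂) = 820.24 K.
ΔS₁ = m₁c₁ ln(T_f/T₁) = 58.266 × ln(820.24/919) = -6.624 J/K.
ΔS₂ = m₂c₂ ln(T_f/T₂) = 168.08 × ln(820.24/786) = 7.166 J/K.
ΔS_total = -6.624 + 7.166 = 0.542 J/K.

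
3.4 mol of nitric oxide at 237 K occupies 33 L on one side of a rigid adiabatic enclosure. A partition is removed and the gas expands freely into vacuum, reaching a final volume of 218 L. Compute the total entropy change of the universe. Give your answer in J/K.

ΔS_universe = 53.4 J/K

No heat is exchanged and no work is done, so the ideal-gas temperature stays constant.
Entropy is a state function; using a reversible isothermal path, ΔS_gas = nR ln(V₂/V₁) = 3.4 × 8.314 × ln(218/33) = 53.4 J/K.
The insulated surroundings exchange no heat, so ΔS_surr = 0 and ΔS_universe = ΔS_gas.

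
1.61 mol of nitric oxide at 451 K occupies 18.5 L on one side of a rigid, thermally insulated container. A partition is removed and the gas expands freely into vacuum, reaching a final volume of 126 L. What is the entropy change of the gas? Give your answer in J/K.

For an ideal gas in free expansion Q = 0 and W = 0, so T is unchanged.
Entropy is a state function; using a reversible isothermal path, ΔS_gas = nR ln(V₂/V₁) = 1.61 × 8.314 × ln(126/18.5) = 25.7 J/K.

ΔS_gas = 25.7 J/K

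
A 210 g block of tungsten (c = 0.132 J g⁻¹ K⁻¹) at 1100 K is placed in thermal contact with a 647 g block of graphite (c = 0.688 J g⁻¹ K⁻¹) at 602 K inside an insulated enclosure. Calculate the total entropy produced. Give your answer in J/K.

Energy balance: T_f = (m₁c₁T₁ + m₂c₂T₂)/(m₁c₁ + m₂c₂) = 631.19 K.
ΔS₁ = m₁c₁ ln(T_f/T₁) = 27.72 × ln(631.19/1100) = -15.4 J/K.
ΔS₂ = m₂c₂ ln(T_f/T₂) = 445.136 × ln(631.19/602) = 21.08 J/K.
ΔS_total = -15.4 + 21.08 = 5.68 J/K.

ΔS_total = 5.68 J/K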